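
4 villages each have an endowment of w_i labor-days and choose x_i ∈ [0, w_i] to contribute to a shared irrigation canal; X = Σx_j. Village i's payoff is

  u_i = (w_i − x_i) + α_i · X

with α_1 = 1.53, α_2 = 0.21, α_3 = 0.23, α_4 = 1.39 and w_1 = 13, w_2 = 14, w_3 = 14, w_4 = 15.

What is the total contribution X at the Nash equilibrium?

28

∂u_i/∂x_i = α_i − 1, so village i contributes w_i if α_i > 1, else 0.
α_i > 1 for i ∈ {1, 4}; NE contributions (13, 0, 0, 15), X = 28.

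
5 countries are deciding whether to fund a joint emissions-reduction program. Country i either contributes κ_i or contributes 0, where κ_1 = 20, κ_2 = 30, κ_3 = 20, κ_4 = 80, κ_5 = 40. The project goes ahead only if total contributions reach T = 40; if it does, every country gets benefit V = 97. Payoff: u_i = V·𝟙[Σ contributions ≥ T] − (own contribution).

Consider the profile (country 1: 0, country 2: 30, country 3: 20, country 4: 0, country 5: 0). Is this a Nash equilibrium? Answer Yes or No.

Total = 50 ≥ 40: provided.
Country 1 (pledges 0, payoff 97): pledging 20 → total 70, payoff 77. No gain.
Country 2 (pledges 30, payoff 67): dropping to 0 → total 20, payoff 0. No gain.
Country 3 (pledges 20, payoff 77): dropping to 0 → total 30, payoff 0. No gain.
Country 4 (pledges 0, payoff 97): pledging 80 → total 130, payoff 17. No gain.
Country 5 (pledges 0, payoff 97): pledging 40 → total 90, payoff 57. No gain.

Yes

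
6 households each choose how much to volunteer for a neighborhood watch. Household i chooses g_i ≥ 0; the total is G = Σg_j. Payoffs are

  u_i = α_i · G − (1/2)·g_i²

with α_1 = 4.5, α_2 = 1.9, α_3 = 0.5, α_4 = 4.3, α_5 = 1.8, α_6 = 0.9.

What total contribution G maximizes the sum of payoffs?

Planner FOC: ∂(Σu_j)/∂g_i = (Σα_j) − g_i = 0, so g_i^SO = Σα_j = 13.9 for every i; G^SO = 83.4.

83.4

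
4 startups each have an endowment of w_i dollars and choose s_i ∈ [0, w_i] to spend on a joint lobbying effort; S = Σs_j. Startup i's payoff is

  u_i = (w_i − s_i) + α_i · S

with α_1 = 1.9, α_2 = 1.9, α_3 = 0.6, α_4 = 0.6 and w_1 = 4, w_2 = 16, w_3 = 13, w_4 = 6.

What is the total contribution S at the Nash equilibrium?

∂u_i/∂s_i = α_i − 1, so startup i contributes w_i if α_i > 1, else 0.
α_i > 1 for i ∈ {1, 2}; NE contributions (4, 16, 0, 0), S = 20.

20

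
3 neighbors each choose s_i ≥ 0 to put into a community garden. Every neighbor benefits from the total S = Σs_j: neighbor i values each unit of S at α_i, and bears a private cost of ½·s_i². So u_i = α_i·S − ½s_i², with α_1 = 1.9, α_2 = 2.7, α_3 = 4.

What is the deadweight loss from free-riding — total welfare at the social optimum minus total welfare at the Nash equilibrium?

Neighbor i's FOC: ∂u_i/∂s_i = α_i − s_i = 0, so s_i* = α_i.
NE contributions = (1.9, 2.7, 4); S = 8.6.
W^NE = (Σα)·S − ½Σα_i² = 8.6² − ½·26.9 = 60.51.
Planner sets s_i = Σα_j = 8.6 for every i, so S^SO = 3·8.6 = 25.8.
W^SO = (Σα)·S^SO − ½·3·(Σα)² = (3/2)·8.6² = 110.94.
Deadweight loss = W^SO − W^NE = 50.43.

50.43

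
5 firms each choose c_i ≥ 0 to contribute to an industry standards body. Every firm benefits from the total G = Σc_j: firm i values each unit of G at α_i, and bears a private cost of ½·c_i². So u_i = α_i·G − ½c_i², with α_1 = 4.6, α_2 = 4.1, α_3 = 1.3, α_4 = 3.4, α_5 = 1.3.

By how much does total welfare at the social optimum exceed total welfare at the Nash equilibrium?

350.59

Firm i's FOC: ∂u_i/∂c_i = α_i − c_i = 0, so c_i* = α_i.
NE contributions = (4.6, 4.1, 1.3, 3.4, 1.3); G = 14.7.
W^NE = (Σα)·G − ½Σα_i² = 14.7² − ½·52.91 = 189.635.
Planner sets c_i = Σα_j = 14.7 for every i, so G^SO = 5·14.7 = 73.5.
W^SO = (Σα)·G^SO − ½·5·(Σα)² = (5/2)·14.7² = 540.225.
Deadweight loss = W^SO − W^NE = 350.59.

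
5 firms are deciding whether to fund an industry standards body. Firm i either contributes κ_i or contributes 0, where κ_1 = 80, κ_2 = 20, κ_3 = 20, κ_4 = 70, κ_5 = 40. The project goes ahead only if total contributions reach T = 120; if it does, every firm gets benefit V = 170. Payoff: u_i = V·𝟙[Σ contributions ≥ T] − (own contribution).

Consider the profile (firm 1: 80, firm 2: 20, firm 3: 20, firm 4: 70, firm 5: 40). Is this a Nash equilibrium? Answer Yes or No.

Total = 230 ≥ 120: provided.
Firm 1 (pledges 80, payoff 90): dropping to 0 → total 150, payoff 170. Profitable deviation.

No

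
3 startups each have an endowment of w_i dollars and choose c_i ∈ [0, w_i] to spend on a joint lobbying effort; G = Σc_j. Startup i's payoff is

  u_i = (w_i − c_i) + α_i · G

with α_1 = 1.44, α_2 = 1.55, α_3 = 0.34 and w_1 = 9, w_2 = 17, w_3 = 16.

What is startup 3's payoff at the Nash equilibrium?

24.84

∂u_i/∂c_i = α_i − 1, so startup i contributes w_i if α_i > 1, else 0.
α_i > 1 for i ∈ {1, 2}; NE contributions (9, 17, 0), G = 26.
u_3 = (16 − 0) + 0.34·26 = 24.84.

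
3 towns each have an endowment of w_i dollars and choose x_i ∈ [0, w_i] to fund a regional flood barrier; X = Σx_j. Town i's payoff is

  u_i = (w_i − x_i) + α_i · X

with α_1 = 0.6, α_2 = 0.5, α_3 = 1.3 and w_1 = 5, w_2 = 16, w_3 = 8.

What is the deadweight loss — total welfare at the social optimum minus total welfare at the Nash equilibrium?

∂u_i/∂x_i = α_i − 1, so town i contributes w_i if α_i > 1, else 0.
α_i > 1 for i ∈ {3}; NE contributions (0, 0, 8), X = 8.
W^NE = Σw_i − X^NE + (Σα_i)·X^NE = 29 + 1.4·8 = 40.2.
Planner: ∂(Σu_j)/∂x_i = Σα_j − 1 = 1.4 > 0, so everyone contributes w_i; X^SO = 29, W^SO = 29 + 1.4·29 = 69.6.
Deadweight loss = 29.4.

29.4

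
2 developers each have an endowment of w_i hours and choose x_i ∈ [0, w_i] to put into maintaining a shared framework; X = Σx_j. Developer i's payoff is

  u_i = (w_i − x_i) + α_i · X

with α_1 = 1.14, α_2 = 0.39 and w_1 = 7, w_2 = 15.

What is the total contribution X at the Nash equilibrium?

∂u_i/∂x_i = α_i − 1, so developer i contributes w_i if α_i > 1, else 0.
α_i > 1 for i ∈ {1}; NE contributions (7, 0), X = 7.

7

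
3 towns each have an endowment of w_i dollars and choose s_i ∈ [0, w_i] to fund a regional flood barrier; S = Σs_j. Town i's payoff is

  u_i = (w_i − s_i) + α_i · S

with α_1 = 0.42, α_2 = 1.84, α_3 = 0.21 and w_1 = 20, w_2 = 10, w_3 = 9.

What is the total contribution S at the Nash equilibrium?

10

∂u_i/∂s_i = α_i − 1, so town i contributes w_i if α_i > 1, else 0.
α_i > 1 for i ∈ {2}; NE contributions (0, 10, 0), S = 10.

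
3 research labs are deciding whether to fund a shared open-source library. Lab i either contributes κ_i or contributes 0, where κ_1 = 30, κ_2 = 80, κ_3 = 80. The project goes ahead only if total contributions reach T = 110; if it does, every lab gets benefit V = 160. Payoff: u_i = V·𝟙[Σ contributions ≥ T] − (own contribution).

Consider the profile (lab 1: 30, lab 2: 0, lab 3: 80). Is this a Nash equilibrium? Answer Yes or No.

Total = 110 ≥ 110: provided.
Lab 1 (pledges 30, payoff 130): dropping to 0 → total 80, payoff 0. No gain.
Lab 2 (pledges 0, payoff 160): pledging 80 → total 190, payoff 80. No gain.
Lab 3 (pledges 80, payoff 80): dropping to 0 → total 30, payoff 0. No gain.

Yes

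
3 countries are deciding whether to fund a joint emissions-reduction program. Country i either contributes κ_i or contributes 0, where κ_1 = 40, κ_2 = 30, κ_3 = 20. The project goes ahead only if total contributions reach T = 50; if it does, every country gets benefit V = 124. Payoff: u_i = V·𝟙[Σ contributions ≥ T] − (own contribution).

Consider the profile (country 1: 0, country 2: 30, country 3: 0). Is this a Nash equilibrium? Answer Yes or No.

Total = 30 < 50: not provided.
Country 1 (pledges 0, payoff 0): pledging 40 → total 70, payoff 84. Profitable deviation.

No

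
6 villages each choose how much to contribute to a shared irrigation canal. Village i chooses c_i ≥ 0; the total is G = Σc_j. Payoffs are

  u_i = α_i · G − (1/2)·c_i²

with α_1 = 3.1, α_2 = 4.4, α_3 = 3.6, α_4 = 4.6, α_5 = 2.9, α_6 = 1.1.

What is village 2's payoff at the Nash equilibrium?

77

Village i's FOC: ∂u_i/∂c_i = α_i − c_i = 0, so c_i* = α_i.
NE contributions = (3.1, 4.4, 3.6, 4.6, 2.9, 1.1); G = 19.7.
u_2 = α_2·G − ½·(c_2)² = 4.4·19.7 − ½·4.4² = 77.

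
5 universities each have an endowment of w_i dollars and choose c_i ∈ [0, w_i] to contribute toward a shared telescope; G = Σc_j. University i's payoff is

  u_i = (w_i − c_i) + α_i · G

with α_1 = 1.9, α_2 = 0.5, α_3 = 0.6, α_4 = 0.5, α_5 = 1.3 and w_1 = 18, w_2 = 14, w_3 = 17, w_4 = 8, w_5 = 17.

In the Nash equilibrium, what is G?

∂u_i/∂c_i = α_i − 1, so university i contributes w_i if α_i > 1, else 0.
α_i > 1 for i ∈ {1, 5}; NE contributions (18, 0, 0, 0, 17), G = 35.

35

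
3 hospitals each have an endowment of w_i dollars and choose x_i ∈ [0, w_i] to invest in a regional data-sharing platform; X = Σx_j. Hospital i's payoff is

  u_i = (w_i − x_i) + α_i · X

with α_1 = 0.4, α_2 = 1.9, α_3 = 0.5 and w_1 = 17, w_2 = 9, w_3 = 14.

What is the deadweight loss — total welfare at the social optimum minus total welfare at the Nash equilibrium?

∂u_i/∂x_i = α_i − 1, so hospital i contributes w_i if α_i > 1, else 0.
α_i > 1 for i ∈ {2}; NE contributions (0, 9, 0), X = 9.
W^NE = Σw_i − X^NE + (Σα_i)·X^NE = 40 + 1.8·9 = 56.2.
Planner: ∂(Σu_j)/∂x_i = Σα_j − 1 = 1.8 > 0, so everyone contributes w_i; X^SO = 40, W^SO = 40 + 1.8·40 = 112.
Deadweight loss = 55.8.

55.8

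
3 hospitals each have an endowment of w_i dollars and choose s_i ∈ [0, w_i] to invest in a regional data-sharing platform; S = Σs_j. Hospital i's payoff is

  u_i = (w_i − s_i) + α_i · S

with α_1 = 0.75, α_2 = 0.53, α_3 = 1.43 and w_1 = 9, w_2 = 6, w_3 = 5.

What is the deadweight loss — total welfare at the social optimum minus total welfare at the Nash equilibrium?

25.65

∂u_i/∂s_i = α_i − 1, so hospital i contributes w_i if α_i > 1, else 0.
α_i > 1 for i ∈ {3}; NE contributions (0, 0, 5), S = 5.
W^NE = Σw_i − S^NE + (Σα_i)·S^NE = 20 + 1.71·5 = 28.55.
Planner: ∂(Σu_j)/∂s_i = Σα_j − 1 = 1.71 > 0, so everyone contributes w_i; S^SO = 20, W^SO = 20 + 1.71·20 = 54.2.
Deadweight loss = 25.65.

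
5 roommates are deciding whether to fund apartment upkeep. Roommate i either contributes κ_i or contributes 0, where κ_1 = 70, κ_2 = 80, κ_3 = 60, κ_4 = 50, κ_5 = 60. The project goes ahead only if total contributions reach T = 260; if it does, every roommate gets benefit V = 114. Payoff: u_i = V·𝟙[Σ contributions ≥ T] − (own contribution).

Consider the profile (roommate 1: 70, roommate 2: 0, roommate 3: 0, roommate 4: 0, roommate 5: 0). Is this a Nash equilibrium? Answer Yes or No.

No

Total = 70 < 260: not provided.
Roommate 1 (pledges 70, payoff -70): dropping to 0 → total 0, payoff 0. Profitable deviation.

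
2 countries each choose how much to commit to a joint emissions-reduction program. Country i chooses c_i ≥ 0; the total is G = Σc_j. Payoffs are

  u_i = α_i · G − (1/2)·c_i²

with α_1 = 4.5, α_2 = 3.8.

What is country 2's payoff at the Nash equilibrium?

Country i's FOC: ∂u_i/∂c_i = α_i − c_i = 0, so c_i* = α_i.
NE contributions = (4.5, 3.8); G = 8.3.
u_2 = α_2·G − ½·(c_2)² = 3.8·8.3 − ½·3.8² = 24.32.

24.32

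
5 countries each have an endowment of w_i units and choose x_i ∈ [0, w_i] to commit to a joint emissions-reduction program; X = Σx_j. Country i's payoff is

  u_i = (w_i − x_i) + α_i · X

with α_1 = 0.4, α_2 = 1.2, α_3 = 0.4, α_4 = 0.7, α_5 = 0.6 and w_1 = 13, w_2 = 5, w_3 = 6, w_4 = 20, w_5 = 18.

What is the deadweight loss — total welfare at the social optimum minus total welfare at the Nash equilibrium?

131.1

∂u_i/∂x_i = α_i − 1, so country i contributes w_i if α_i > 1, else 0.
α_i > 1 for i ∈ {2}; NE contributions (0, 5, 0, 0, 0), X = 5.
W^NE = Σw_i − X^NE + (Σα_i)·X^NE = 62 + 2.3·5 = 73.5.
Planner: ∂(Σu_j)/∂x_i = Σα_j − 1 = 2.3 > 0, so everyone contributes w_i; X^SO = 62, W^SO = 62 + 2.3·62 = 204.6.
Deadweight loss = 131.1.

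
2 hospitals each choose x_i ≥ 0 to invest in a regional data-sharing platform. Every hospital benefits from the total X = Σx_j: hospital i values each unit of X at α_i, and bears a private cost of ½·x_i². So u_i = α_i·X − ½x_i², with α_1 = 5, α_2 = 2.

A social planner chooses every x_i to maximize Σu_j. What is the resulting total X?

Planner FOC: ∂(Σu_j)/∂x_i = (Σα_j) − x_i = 0, so x_i^SO = Σα_j = 7 for every i; X^SO = 14.

14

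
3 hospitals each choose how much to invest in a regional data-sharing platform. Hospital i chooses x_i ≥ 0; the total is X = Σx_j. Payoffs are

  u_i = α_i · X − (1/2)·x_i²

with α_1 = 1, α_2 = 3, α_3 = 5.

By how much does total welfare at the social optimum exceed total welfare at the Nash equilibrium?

58

Hospital i's FOC: ∂u_i/∂x_i = α_i − x_i = 0, so x_i* = α_i.
NE contributions = (1, 3, 5); X = 9.
W^NE = (Σα)·X − ½Σα_i² = 9² − ½·35 = 63.5.
Planner sets x_i = Σα_j = 9 for every i, so X^SO = 3·9 = 27.
W^SO = (Σα)·X^SO − ½·3·(Σα)² = (3/2)·9² = 121.5.
Deadweight loss = W^SO − W^NE = 58.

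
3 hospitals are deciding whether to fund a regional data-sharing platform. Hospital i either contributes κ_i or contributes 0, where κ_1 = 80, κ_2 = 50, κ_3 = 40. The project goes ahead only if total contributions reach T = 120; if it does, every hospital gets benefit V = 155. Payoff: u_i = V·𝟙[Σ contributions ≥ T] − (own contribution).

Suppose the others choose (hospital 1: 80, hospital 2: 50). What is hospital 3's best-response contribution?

0

Others' total = 130 ≥ 120; contributing adds cost 40 for no extra benefit.
Best response: 0.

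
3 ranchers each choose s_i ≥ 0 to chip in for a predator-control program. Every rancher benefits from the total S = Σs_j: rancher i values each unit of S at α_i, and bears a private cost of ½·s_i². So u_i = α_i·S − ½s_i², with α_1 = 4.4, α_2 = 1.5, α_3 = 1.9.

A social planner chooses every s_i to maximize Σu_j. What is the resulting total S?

23.4

Planner FOC: ∂(Σu_j)/∂s_i = (Σα_j) − s_i = 0, so s_i^SO = Σα_j = 7.8 for every i; S^SO = 23.4.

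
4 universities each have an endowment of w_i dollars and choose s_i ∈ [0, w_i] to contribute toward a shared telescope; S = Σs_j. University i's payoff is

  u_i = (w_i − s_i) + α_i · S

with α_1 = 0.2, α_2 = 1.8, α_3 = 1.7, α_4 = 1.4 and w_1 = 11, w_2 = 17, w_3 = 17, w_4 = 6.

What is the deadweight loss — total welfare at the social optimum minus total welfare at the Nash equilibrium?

∂u_i/∂s_i = α_i − 1, so university i contributes w_i if α_i > 1, else 0.
α_i > 1 for i ∈ {2, 3, 4}; NE contributions (0, 17, 17, 6), S = 40.
W^NE = Σw_i − S^NE + (Σα_i)·S^NE = 51 + 4.1·40 = 215.
Planner: ∂(Σu_j)/∂s_i = Σα_j − 1 = 4.1 > 0, so everyone contributes w_i; S^SO = 51, W^SO = 51 + 4.1·51 = 260.1.
Deadweight loss = 45.1.

45.1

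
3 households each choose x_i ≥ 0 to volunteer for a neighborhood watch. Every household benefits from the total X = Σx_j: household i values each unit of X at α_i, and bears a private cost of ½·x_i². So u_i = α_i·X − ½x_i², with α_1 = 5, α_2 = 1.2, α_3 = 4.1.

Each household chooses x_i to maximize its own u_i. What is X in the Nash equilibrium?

10.3

Household i's FOC: ∂u_i/∂x_i = α_i − x_i = 0, so x_i* = α_i.
NE contributions = (5, 1.2, 4.1); X = 10.3.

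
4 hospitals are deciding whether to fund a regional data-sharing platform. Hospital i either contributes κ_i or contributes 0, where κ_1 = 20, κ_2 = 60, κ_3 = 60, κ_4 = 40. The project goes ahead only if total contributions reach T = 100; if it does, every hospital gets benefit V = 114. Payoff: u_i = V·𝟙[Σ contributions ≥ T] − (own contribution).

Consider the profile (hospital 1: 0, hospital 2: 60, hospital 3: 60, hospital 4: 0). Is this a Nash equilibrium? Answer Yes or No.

Yes

Total = 120 ≥ 100: provided.
Hospital 1 (pledges 0, payoff 114): pledging 20 → total 140, payoff 94. No gain.
Hospital 2 (pledges 60, payoff 54): dropping to 0 → total 60, payoff 0. No gain.
Hospital 3 (pledges 60, payoff 54): dropping to 0 → total 60, payoff 0. No gain.
Hospital 4 (pledges 0, payoff 114): pledging 40 → total 160, payoff 74. No gain.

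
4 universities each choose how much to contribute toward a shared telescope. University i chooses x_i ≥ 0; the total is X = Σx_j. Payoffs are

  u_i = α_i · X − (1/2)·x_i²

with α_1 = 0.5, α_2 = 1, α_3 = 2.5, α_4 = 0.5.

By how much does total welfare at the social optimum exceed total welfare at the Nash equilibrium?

24.125

University i's FOC: ∂u_i/∂x_i = α_i − x_i = 0, so x_i* = α_i.
NE contributions = (0.5, 1, 2.5, 0.5); X = 4.5.
W^NE = (Σα)·X − ½Σα_i² = 4.5² − ½·7.75 = 16.375.
Planner sets x_i = Σα_j = 4.5 for every i, so X^SO = 4·4.5 = 18.
W^SO = (Σα)·X^SO − ½·4·(Σα)² = (4/2)·4.5² = 40.5.
Deadweight loss = W^SO − W^NE = 24.125.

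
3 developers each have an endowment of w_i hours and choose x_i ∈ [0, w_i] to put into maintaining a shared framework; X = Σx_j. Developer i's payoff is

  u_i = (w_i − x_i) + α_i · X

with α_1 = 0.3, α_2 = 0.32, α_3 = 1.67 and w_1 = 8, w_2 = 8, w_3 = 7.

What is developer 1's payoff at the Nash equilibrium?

10.1

∂u_i/∂x_i = α_i − 1, so developer i contributes w_i if α_i > 1, else 0.
α_i > 1 for i ∈ {3}; NE contributions (0, 0, 7), X = 7.
u_1 = (8 − 0) + 0.3·7 = 10.1.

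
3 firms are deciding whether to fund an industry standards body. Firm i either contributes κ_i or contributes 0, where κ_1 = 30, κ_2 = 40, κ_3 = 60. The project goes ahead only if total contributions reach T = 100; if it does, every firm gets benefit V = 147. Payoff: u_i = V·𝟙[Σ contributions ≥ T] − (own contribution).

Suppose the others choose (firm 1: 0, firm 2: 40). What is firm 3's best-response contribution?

Others' total = 40. Contributing 60 brings total to 100 ≥ 100: gain V − κ_3 = 87.
Best response: 60.

60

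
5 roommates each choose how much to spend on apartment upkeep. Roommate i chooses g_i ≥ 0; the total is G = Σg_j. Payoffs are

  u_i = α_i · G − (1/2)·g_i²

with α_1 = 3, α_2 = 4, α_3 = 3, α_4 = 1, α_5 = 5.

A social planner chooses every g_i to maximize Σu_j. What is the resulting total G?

Planner FOC: ∂(Σu_j)/∂g_i = (Σα_j) − g_i = 0, so g_i^SO = Σα_j = 16 for every i; G^SO = 80.

80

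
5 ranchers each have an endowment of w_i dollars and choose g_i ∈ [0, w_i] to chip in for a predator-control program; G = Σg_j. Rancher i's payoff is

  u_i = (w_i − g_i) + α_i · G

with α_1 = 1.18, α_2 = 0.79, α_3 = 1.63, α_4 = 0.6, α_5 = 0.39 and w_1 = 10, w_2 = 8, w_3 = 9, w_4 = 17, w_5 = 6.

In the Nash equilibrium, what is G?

∂u_i/∂g_i = α_i − 1, so rancher i contributes w_i if α_i > 1, else 0.
α_i > 1 for i ∈ {1, 3}; NE contributions (10, 0, 9, 0, 0), G = 19.

19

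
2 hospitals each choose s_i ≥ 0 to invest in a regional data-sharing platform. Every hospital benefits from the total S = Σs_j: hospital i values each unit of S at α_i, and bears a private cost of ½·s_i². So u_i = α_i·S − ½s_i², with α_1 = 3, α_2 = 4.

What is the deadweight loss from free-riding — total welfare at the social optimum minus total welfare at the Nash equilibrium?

Hospital i's FOC: ∂u_i/∂s_i = α_i − s_i = 0, so s_i* = α_i.
NE contributions = (3, 4); S = 7.
W^NE = (Σα)·S − ½Σα_i² = 7² − ½·25 = 36.5.
Planner sets s_i = Σα_j = 7 for every i, so S^SO = 2·7 = 14.
W^SO = (Σα)·S^SO − ½·2·(Σα)² = (2/2)·7² = 49.
Deadweight loss = W^SO − W^NE = 12.5.

12.5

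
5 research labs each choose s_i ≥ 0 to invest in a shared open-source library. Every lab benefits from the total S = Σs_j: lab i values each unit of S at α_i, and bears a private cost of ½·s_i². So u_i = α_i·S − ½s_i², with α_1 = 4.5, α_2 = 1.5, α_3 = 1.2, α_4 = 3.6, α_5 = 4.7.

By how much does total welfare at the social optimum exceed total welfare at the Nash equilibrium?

389.87

Lab i's FOC: ∂u_i/∂s_i = α_i − s_i = 0, so s_i* = α_i.
NE contributions = (4.5, 1.5, 1.2, 3.6, 4.7); S = 15.5.
W^NE = (Σα)·S − ½Σα_i² = 15.5² − ½·58.99 = 210.755.
Planner sets s_i = Σα_j = 15.5 for every i, so S^SO = 5·15.5 = 77.5.
W^SO = (Σα)·S^SO − ½·5·(Σα)² = (5/2)·15.5² = 600.625.
Deadweight loss = W^SO − W^NE = 389.87.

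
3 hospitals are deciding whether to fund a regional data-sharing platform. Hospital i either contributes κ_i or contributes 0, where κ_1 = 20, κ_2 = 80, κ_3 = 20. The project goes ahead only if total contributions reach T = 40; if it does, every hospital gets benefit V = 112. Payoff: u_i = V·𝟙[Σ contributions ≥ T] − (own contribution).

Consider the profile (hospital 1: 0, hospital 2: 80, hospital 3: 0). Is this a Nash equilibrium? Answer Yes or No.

Total = 80 ≥ 40: provided.
Hospital 1 (pledges 0, payoff 112): pledging 20 → total 100, payoff 92. No gain.
Hospital 2 (pledges 80, payoff 32): dropping to 0 → total 0, payoff 0. No gain.
Hospital 3 (pledges 0, payoff 112): pledging 20 → total 100, payoff 92. No gain.

Yes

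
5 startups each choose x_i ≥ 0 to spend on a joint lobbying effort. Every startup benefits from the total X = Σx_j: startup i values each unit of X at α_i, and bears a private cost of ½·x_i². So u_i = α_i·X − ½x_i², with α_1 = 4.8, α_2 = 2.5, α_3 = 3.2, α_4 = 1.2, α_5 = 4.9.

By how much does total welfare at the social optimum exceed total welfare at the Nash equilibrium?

445.83

Startup i's FOC: ∂u_i/∂x_i = α_i − x_i = 0, so x_i* = α_i.
NE contributions = (4.8, 2.5, 3.2, 1.2, 4.9); X = 16.6.
W^NE = (Σα)·X − ½Σα_i² = 16.6² − ½·64.98 = 243.07.
Planner sets x_i = Σα_j = 16.6 for every i, so X^SO = 5·16.6 = 83.
W^SO = (Σα)·X^SO − ½·5·(Σα)² = (5/2)·16.6² = 688.9.
Deadweight loss = W^SO − W^NE = 445.83.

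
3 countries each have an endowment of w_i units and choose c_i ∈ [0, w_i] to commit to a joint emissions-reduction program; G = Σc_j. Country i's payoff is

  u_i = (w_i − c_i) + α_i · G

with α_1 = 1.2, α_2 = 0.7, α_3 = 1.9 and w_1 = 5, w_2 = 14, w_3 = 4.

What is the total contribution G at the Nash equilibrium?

∂u_i/∂c_i = α_i − 1, so country i contributes w_i if α_i > 1, else 0.
α_i > 1 for i ∈ {1, 3}; NE contributions (5, 0, 4), G = 9.

9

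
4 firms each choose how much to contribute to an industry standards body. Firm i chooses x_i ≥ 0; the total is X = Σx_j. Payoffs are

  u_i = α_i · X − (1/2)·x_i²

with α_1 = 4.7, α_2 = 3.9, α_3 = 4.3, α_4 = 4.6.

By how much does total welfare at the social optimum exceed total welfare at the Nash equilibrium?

Firm i's FOC: ∂u_i/∂x_i = α_i − x_i = 0, so x_i* = α_i.
NE contributions = (4.7, 3.9, 4.3, 4.6); X = 17.5.
W^NE = (Σα)·X − ½Σα_i² = 17.5² − ½·76.95 = 267.775.
Planner sets x_i = Σα_j = 17.5 for every i, so X^SO = 4·17.5 = 70.
W^SO = (Σα)·X^SO − ½·4·(Σα)² = (4/2)·17.5² = 612.5.
Deadweight loss = W^SO − W^NE = 344.725.

344.725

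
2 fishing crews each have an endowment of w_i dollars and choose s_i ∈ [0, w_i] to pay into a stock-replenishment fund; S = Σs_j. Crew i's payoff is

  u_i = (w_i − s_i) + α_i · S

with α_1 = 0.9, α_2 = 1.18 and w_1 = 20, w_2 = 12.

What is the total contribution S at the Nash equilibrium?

∂u_i/∂s_i = α_i − 1, so crew i contributes w_i if α_i > 1, else 0.
α_i > 1 for i ∈ {2}; NE contributions (0, 12), S = 12.

12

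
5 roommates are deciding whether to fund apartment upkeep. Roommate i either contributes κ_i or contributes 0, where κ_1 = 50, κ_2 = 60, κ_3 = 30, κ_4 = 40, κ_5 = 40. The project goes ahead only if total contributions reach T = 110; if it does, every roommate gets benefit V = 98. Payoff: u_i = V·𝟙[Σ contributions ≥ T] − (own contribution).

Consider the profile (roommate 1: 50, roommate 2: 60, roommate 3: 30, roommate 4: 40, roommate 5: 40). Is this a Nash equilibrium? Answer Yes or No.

Total = 220 ≥ 110: provided.
Roommate 1 (pledges 50, payoff 48): dropping to 0 → total 170, payoff 98. Profitable deviation.

No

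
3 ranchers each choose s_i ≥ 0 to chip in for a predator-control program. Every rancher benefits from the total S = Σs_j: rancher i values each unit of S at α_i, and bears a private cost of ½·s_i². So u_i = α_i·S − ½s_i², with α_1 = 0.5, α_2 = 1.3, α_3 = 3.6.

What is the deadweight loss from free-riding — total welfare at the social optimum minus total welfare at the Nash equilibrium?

22.03

Rancher i's FOC: ∂u_i/∂s_i = α_i − s_i = 0, so s_i* = α_i.
NE contributions = (0.5, 1.3, 3.6); S = 5.4.
W^NE = (Σα)·S − ½Σα_i² = 5.4² − ½·14.9 = 21.71.
Planner sets s_i = Σα_j = 5.4 for every i, so S^SO = 3·5.4 = 16.2.
W^SO = (Σα)·S^SO − ½·3·(Σα)² = (3/2)·5.4² = 43.74.
Deadweight loss = W^SO − W^NE = 22.03.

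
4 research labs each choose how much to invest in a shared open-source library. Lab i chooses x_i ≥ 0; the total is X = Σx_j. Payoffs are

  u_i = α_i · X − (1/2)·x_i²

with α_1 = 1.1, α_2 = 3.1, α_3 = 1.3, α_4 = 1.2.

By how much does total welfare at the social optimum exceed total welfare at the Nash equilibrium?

Lab i's FOC: ∂u_i/∂x_i = α_i − x_i = 0, so x_i* = α_i.
NE contributions = (1.1, 3.1, 1.3, 1.2); X = 6.7.
W^NE = (Σα)·X − ½Σα_i² = 6.7² − ½·13.95 = 37.915.
Planner sets x_i = Σα_j = 6.7 for every i, so X^SO = 4·6.7 = 26.8.
W^SO = (Σα)·X^SO − ½·4·(Σα)² = (4/2)·6.7² = 89.78.
Deadweight loss = W^SO − W^NE = 51.865.

51.865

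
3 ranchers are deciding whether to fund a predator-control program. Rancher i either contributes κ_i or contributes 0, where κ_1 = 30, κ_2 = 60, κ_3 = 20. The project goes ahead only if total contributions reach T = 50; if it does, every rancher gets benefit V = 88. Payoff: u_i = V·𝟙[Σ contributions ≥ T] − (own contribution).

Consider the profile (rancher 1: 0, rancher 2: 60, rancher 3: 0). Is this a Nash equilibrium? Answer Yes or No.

Total = 60 ≥ 50: provided.
Rancher 1 (pledges 0, payoff 88): pledging 30 → total 90, payoff 58. No gain.
Rancher 2 (pledges 60, payoff 28): dropping to 0 → total 0, payoff 0. No gain.
Rancher 3 (pledges 0, payoff 88): pledging 20 → total 80, payoff 68. No gain.

Yes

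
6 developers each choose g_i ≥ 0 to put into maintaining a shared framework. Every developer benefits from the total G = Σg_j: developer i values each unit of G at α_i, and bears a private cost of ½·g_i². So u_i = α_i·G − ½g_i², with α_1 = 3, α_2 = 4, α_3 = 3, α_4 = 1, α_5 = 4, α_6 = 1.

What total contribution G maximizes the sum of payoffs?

Planner FOC: ∂(Σu_j)/∂g_i = (Σα_j) − g_i = 0, so g_i^SO = Σα_j = 16 for every i; G^SO = 96.

96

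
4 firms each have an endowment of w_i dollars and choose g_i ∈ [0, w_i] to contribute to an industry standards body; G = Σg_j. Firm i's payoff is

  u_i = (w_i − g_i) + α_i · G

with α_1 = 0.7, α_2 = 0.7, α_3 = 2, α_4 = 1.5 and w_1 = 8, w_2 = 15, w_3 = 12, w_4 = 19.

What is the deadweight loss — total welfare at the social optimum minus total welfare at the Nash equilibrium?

∂u_i/∂g_i = α_i − 1, so firm i contributes w_i if α_i > 1, else 0.
α_i > 1 for i ∈ {3, 4}; NE contributions (0, 0, 12, 19), G = 31.
W^NE = Σw_i − G^NE + (Σα_i)·G^NE = 54 + 3.9·31 = 174.9.
Planner: ∂(Σu_j)/∂g_i = Σα_j − 1 = 3.9 > 0, so everyone contributes w_i; G^SO = 54, W^SO = 54 + 3.9·54 = 264.6.
Deadweight loss = 89.7.

89.7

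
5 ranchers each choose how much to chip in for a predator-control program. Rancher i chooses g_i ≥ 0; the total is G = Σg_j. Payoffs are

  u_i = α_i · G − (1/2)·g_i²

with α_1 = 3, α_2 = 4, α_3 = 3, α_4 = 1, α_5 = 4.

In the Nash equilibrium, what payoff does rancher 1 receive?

40.5

Rancher i's FOC: ∂u_i/∂g_i = α_i − g_i = 0, so g_i* = α_i.
NE contributions = (3, 4, 3, 1, 4); G = 15.
u_1 = α_1·G − ½·(g_1)² = 3·15 − ½·3² = 40.5.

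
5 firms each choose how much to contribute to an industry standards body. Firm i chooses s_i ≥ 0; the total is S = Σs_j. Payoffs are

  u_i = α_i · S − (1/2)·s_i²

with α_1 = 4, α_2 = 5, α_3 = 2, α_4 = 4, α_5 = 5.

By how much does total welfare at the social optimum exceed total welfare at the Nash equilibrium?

643

Firm i's FOC: ∂u_i/∂s_i = α_i − s_i = 0, so s_i* = α_i.
NE contributions = (4, 5, 2, 4, 5); S = 20.
W^NE = (Σα)·S − ½Σα_i² = 20² − ½·86 = 357.
Planner sets s_i = Σα_j = 20 for every i, so S^SO = 5·20 = 100.
W^SO = (Σα)·S^SO − ½·5·(Σα)² = (5/2)·20² = 1000.
Deadweight loss = W^SO − W^NE = 643.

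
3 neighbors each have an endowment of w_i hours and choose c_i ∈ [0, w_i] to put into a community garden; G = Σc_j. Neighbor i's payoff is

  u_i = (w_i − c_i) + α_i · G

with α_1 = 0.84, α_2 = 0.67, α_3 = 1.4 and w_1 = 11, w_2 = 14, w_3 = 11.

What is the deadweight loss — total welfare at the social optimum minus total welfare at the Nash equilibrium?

47.75

∂u_i/∂c_i = α_i − 1, so neighbor i contributes w_i if α_i > 1, else 0.
α_i > 1 for i ∈ {3}; NE contributions (0, 0, 11), G = 11.
W^NE = Σw_i − G^NE + (Σα_i)·G^NE = 36 + 1.91·11 = 57.01.
Planner: ∂(Σu_j)/∂c_i = Σα_j − 1 = 1.91 > 0, so everyone contributes w_i; G^SO = 36, W^SO = 36 + 1.91·36 = 104.76.
Deadweight loss = 47.75.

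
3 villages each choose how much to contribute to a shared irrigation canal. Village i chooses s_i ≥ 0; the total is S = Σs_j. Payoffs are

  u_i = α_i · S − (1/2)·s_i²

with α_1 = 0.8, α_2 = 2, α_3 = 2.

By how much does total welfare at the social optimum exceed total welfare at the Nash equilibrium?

15.84

Village i's FOC: ∂u_i/∂s_i = α_i − s_i = 0, so s_i* = α_i.
NE contributions = (0.8, 2, 2); S = 4.8.
W^NE = (Σα)·S − ½Σα_i² = 4.8² − ½·8.64 = 18.72.
Planner sets s_i = Σα_j = 4.8 for every i, so S^SO = 3·4.8 = 14.4.
W^SO = (Σα)·S^SO − ½·3·(Σα)² = (3/2)·4.8² = 34.56.
Deadweight loss = W^SO − W^NE = 15.84.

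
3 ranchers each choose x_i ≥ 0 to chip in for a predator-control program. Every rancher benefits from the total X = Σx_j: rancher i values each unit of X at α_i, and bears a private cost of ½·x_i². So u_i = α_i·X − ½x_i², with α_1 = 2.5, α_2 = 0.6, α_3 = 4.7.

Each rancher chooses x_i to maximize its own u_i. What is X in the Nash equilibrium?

Rancher i's FOC: ∂u_i/∂x_i = α_i − x_i = 0, so x_i* = α_i.
NE contributions = (2.5, 0.6, 4.7); X = 7.8.

7.8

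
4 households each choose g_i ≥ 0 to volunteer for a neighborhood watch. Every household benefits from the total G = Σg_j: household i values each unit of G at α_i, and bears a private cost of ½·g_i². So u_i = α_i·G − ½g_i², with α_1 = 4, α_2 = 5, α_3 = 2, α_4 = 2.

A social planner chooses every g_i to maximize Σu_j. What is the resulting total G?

52

Planner FOC: ∂(Σu_j)/∂g_i = (Σα_j) − g_i = 0, so g_i^SO = Σα_j = 13 for every i; G^SO = 52.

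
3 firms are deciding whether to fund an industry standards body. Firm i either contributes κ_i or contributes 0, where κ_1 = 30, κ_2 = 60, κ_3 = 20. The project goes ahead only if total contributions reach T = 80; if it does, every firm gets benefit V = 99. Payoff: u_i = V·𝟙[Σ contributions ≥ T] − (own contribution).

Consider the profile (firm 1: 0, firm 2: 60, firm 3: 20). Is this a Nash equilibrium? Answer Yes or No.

Total = 80 ≥ 80: provided.
Firm 1 (pledges 0, payoff 99): pledging 30 → total 110, payoff 69. No gain.
Firm 2 (pledges 60, payoff 39): dropping to 0 → total 20, payoff 0. No gain.
Firm 3 (pledges 20, payoff 79): dropping to 0 → total 60, payoff 0. No gain.

Yes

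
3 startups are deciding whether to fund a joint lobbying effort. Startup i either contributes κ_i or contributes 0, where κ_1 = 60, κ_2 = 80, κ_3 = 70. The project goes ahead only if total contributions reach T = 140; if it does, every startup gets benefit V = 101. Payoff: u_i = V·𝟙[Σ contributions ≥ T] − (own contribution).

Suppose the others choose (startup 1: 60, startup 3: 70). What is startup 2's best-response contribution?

Others' total = 130. Contributing 80 brings total to 210 ≥ 140: gain V − κ_2 = 21.
Best response: 80.

80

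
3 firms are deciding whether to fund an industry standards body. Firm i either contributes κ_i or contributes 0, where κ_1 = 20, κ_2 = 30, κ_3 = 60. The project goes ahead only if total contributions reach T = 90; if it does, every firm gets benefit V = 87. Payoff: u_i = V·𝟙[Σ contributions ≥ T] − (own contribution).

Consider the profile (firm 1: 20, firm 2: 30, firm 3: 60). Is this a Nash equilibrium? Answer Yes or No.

Total = 110 ≥ 90: provided.
Firm 1 (pledges 20, payoff 67): dropping to 0 → total 90, payoff 87. Profitable deviation.

No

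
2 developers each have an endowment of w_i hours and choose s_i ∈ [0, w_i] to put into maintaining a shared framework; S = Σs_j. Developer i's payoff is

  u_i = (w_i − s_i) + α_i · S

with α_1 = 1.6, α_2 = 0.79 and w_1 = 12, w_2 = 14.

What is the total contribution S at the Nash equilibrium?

12

∂u_i/∂s_i = α_i − 1, so developer i contributes w_i if α_i > 1, else 0.
α_i > 1 for i ∈ {1}; NE contributions (12, 0), S = 12.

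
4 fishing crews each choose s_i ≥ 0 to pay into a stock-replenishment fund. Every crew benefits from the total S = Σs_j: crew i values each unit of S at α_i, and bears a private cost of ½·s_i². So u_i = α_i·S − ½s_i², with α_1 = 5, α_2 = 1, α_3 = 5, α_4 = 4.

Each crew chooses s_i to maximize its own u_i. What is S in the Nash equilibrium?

15

Crew i's FOC: ∂u_i/∂s_i = α_i − s_i = 0, so s_i* = α_i.
NE contributions = (5, 1, 5, 4); S = 15.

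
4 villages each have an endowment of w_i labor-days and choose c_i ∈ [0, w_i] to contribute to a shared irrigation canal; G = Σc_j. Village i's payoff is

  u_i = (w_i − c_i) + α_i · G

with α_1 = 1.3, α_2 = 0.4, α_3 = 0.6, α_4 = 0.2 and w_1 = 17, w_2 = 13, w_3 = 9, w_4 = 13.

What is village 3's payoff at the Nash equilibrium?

∂u_i/∂c_i = α_i − 1, so village i contributes w_i if α_i > 1, else 0.
α_i > 1 for i ∈ {1}; NE contributions (17, 0, 0, 0), G = 17.
u_3 = (9 − 0) + 0.6·17 = 19.2.

19.2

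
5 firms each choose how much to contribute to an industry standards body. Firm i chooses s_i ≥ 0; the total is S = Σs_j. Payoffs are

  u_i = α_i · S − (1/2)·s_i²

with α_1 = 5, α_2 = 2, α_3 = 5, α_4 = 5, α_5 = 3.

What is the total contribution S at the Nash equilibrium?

20

Firm i's FOC: ∂u_i/∂s_i = α_i − s_i = 0, so s_i* = α_i.
NE contributions = (5, 2, 5, 5, 3); S = 20.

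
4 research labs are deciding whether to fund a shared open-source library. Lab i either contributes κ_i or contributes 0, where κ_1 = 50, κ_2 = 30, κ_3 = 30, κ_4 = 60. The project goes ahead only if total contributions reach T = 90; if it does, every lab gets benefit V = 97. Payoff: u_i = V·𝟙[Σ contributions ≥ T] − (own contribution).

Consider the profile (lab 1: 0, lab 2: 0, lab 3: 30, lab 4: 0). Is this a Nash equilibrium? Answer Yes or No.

No

Total = 30 < 90: not provided.
Lab 1 (pledges 0, payoff 0): pledging 50 → total 80, payoff -50. No gain.
Lab 2 (pledges 0, payoff 0): pledging 30 → total 60, payoff -30. No gain.
Lab 3 (pledges 30, payoff -30): dropping to 0 → total 0, payoff 0. Profitable deviation.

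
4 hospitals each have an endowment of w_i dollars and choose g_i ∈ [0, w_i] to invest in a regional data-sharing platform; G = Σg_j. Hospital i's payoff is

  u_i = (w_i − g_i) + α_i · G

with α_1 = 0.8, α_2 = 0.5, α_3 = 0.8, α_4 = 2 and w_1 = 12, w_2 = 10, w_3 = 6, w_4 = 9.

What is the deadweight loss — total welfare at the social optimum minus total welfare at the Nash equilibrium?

∂u_i/∂g_i = α_i − 1, so hospital i contributes w_i if α_i > 1, else 0.
α_i > 1 for i ∈ {4}; NE contributions (0, 0, 0, 9), G = 9.
W^NE = Σw_i − G^NE + (Σα_i)·G^NE = 37 + 3.1·9 = 64.9.
Planner: ∂(Σu_j)/∂g_i = Σα_j − 1 = 3.1 > 0, so everyone contributes w_i; G^SO = 37, W^SO = 37 + 3.1·37 = 151.7.
Deadweight loss = 86.8.

86.8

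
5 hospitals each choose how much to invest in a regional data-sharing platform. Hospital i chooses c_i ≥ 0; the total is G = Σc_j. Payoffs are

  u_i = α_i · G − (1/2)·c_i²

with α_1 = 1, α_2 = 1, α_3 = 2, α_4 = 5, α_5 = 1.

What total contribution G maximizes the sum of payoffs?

50

Planner FOC: ∂(Σu_j)/∂c_i = (Σα_j) − c_i = 0, so c_i^SO = Σα_j = 10 for every i; G^SO = 50.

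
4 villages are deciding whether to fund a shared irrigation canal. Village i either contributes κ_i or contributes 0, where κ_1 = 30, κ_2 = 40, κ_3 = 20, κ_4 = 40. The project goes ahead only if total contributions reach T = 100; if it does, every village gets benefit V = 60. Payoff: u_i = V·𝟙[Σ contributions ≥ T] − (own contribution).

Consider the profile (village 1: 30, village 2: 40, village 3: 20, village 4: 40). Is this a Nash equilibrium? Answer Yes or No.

No

Total = 130 ≥ 100: provided.
Village 1 (pledges 30, payoff 30): dropping to 0 → total 100, payoff 60. Profitable deviation.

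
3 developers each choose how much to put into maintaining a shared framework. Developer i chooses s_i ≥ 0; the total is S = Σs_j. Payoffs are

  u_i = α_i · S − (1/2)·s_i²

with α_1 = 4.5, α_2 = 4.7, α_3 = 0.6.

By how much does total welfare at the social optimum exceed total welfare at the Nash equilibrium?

Developer i's FOC: ∂u_i/∂s_i = α_i − s_i = 0, so s_i* = α_i.
NE contributions = (4.5, 4.7, 0.6); S = 9.8.
W^NE = (Σα)·S − ½Σα_i² = 9.8² − ½·42.7 = 74.69.
Planner sets s_i = Σα_j = 9.8 for every i, so S^SO = 3·9.8 = 29.4.
W^SO = (Σα)·S^SO − ½·3·(Σα)² = (3/2)·9.8² = 144.06.
Deadweight loss = W^SO − W^NE = 69.37.

69.37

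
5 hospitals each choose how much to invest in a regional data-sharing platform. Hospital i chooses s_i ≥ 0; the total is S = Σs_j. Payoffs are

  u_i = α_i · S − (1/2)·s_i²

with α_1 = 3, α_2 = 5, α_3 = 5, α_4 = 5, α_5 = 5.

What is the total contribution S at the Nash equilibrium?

Hospital i's FOC: ∂u_i/∂s_i = α_i − s_i = 0, so s_i* = α_i.
NE contributions = (3, 5, 5, 5, 5); S = 23.

23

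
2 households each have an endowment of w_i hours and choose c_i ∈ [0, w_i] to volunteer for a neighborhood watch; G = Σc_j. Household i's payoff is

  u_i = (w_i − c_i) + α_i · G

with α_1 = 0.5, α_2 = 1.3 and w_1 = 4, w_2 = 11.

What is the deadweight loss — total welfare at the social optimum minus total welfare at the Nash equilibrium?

∂u_i/∂c_i = α_i − 1, so household i contributes w_i if α_i > 1, else 0.
α_i > 1 for i ∈ {2}; NE contributions (0, 11), G = 11.
W^NE = Σw_i − G^NE + (Σα_i)·G^NE = 15 + 0.8·11 = 23.8.
Planner: ∂(Σu_j)/∂c_i = Σα_j − 1 = 0.8 > 0, so everyone contributes w_i; G^SO = 15, W^SO = 15 + 0.8·15 = 27.
Deadweight loss = 3.2.

3.2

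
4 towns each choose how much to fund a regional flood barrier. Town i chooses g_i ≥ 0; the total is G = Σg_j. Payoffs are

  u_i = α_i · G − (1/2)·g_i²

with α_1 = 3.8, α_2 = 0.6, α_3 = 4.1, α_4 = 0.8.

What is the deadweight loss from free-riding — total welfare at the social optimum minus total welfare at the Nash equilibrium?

102.615

Town i's FOC: ∂u_i/∂g_i = α_i − g_i = 0, so g_i* = α_i.
NE contributions = (3.8, 0.6, 4.1, 0.8); G = 9.3.
W^NE = (Σα)·G − ½Σα_i² = 9.3² − ½·32.25 = 70.365.
Planner sets g_i = Σα_j = 9.3 for every i, so G^SO = 4·9.3 = 37.2.
W^SO = (Σα)·G^SO − ½·4·(Σα)² = (4/2)·9.3² = 172.98.
Deadweight loss = W^SO − W^NE = 102.615.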